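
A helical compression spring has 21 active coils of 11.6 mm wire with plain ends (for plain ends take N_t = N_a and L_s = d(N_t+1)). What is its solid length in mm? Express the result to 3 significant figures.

plain ends: N_t = N_a = 21
L_s = d·(N_t+1) = 11.6 × 22 = 255.2 mm

255 mm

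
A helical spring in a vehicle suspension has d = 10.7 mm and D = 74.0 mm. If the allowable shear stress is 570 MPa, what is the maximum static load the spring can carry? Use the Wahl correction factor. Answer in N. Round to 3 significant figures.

3050 N

C = D/d = 74.0/10.7 = 6.9159
K_W = (4C−1)/(4C−4) + 0.615/C = 26.664/23.664 + 0.0889 = 1.2157
τ_max = K·8FD/(πd³) → F_max = τ_allow·πd³/(8DK)
F_max = 570·π·10.7³/(8·74.0·1.2157) = 2.1937e+06/719.7 = 3048.1 N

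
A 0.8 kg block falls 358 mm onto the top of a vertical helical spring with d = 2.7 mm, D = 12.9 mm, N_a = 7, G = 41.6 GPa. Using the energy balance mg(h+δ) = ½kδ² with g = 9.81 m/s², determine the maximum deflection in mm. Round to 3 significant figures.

k = Gd⁴/(8D³N_a) = (41.6×10³)(2.7⁴)/(8·12.9³·7) = 18.39 N/mm
W = mg = 0.8 × 9.81 = 7.848 N
½kδ² − Wδ − Wh = 0 → δ = (W + √(W² + 2kWh))/k
δ = (7.848 + √(61.591 + 103339))/18.39 = (7.848 + 321.56)/18.39 = 17.912 mm

17.9 mm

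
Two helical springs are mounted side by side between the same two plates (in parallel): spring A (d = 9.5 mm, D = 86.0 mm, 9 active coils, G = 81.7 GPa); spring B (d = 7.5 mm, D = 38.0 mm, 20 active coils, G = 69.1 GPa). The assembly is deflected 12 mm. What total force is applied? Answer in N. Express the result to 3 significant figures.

k_A = Gd⁴/(8D³N_a) = (81.7×10³)(9.5⁴)/(8·86.0³·9) = 14.531 N/mm
k_B = Gd⁴/(8D³N_a) = (69.1×10³)(7.5⁴)/(8·38.0³·20) = 24.903 N/mm
Parallel: k_eq = 14.531 + 24.903 = 39.434 N/mm
F = k_eq·δ = 39.434·12 = 473.21 N

473 N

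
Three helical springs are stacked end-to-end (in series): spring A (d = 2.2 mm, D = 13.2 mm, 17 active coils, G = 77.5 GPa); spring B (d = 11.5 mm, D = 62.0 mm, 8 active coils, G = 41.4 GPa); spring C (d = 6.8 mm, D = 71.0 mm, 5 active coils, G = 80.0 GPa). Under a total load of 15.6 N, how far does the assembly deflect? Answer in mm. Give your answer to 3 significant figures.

4.32 mm

k_A = Gd⁴/(8D³N_a) = (77.5×10³)(2.2⁴)/(8·13.2³·17) = 5.8041 N/mm
k_B = Gd⁴/(8D³N_a) = (41.4×10³)(11.5⁴)/(8·62.0³·8) = 47.472 N/mm
k_C = Gd⁴/(8D³N_a) = (80.0×10³)(6.8⁴)/(8·71.0³·5) = 11.948 N/mm
Series: 1/k_eq = 1/5.8041 + 1/47.472 + 1/11.948 = 0.27706; k_eq = 3.6094 N/mm
δ = F/k_eq = 15.6/3.6094 = 4.3221 mm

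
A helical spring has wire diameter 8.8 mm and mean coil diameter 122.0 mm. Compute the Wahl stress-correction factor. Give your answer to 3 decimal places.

1.103

C = D/d = 122.0/8.8 = 13.8636
K_W = (4C−1)/(4C−4) + 0.615/C = 54.455/51.455 + 0.0444 = 1.1027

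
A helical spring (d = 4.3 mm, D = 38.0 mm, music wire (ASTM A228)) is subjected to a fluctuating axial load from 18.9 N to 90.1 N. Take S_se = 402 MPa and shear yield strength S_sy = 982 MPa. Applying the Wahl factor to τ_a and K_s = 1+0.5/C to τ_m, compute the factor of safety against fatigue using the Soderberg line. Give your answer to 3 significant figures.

C = D/d = 38.0/4.3 = 8.8372; K_W = (4C−1)/(4C−4)+0.615/C = 1.1653; K_s = 1+0.5/C = 1.0566
F_a = (F_max−F_min)/2 = 35.6 N; F_m = (F_max+F_min)/2 = 54.5 N
τ_a = K_W·8F_aD/(πd³) = 1.1653 × 43.328 = 50.49 MPa
τ_m = K_s·8F_mD/(πd³) = 1.0566 × 66.331 = 70.084 MPa
Soderberg: 1/n_f = τ_a/S_se + τ_m/S_sy = 50.49/402 + 70.084/982 = 0.12560 + 0.07137 = 0.19696
n_f = 1/0.19696 = 5.077

5.08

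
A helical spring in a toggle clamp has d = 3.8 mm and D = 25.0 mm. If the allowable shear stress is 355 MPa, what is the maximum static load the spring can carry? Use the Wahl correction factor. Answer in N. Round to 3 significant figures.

C = D/d = 25.0/3.8 = 6.5789
K_W = (4C−1)/(4C−4) + 0.615/C = 25.316/22.316 + 0.0935 = 1.2279
τ_max = K·8FD/(πd³) → F_max = τ_allow·πd³/(8DK)
F_max = 355·π·3.8³/(8·25.0·1.2279) = 61197/245.58 = 249.19 N

249 N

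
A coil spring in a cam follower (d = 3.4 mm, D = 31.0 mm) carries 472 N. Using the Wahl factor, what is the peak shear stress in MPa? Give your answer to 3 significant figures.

1100 MPa

Spring index C = D/d = 31.0/3.4 = 9.1176
K_W = (4C−1)/(4C−4) + 0.615/C = 35.471/32.471 + 0.0675 = 1.1598
τ₀ = 8FD/(πd³) = 8·472·31.0/(π·3.4³) = 117056/123.48 = 948 MPa
τ_max = K·τ₀ = 1.1598 × 948 = 1099.5 MPa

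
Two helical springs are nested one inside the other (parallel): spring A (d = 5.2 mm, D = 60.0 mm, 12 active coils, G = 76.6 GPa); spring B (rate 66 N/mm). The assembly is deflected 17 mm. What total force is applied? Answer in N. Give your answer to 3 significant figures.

k_A = Gd⁴/(8D³N_a) = (76.6×10³)(5.2⁴)/(8·60.0³·12) = 2.701 N/mm
Parallel: k_eq = 2.701 + 66 = 68.701 N/mm
F = k_eq·δ = 68.701·17 = 1167.9 N

1170 N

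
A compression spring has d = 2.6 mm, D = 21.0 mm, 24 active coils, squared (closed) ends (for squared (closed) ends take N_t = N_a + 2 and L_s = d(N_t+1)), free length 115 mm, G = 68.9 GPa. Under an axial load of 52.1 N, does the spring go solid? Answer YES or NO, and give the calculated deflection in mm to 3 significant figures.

k = Gd⁴/(8D³N_a) = (68.9×10³)(2.6⁴)/(8·21.0³·24) = 1.7707 N/mm
N_t = 26; L_s = 2.6·27 = 70.2 mm; δ_solid = L₀ − L_s = 115 − 70.2 = 44.8 mm
δ = F/k = 52.1/1.7707 = 29.423 mm
δ < δ_solid → spring does not go solid

NO, δ = 29.4 mm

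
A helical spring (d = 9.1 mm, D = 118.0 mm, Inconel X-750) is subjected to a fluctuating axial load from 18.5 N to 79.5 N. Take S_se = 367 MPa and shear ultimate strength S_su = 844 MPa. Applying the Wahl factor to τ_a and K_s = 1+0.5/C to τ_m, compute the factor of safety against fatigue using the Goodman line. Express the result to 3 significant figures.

C = D/d = 118.0/9.1 = 12.9670; K_W = (4C−1)/(4C−4)+0.615/C = 1.1101; K_s = 1+0.5/C = 1.0386
F_a = (F_max−F_min)/2 = 30.5 N; F_m = (F_max+F_min)/2 = 49 N
τ_a = K_W·8F_aD/(πd³) = 1.1101 × 12.162 = 13.501 MPa
τ_m = K_s·8F_mD/(πd³) = 1.0386 × 19.539 = 20.292 MPa
Goodman: 1/n_f = τ_a/S_se + τ_m/S_su = 13.501/367 + 20.292/844 = 0.03679 + 0.02404 = 0.06083
n_f = 1/0.06083 = 16.44

16.4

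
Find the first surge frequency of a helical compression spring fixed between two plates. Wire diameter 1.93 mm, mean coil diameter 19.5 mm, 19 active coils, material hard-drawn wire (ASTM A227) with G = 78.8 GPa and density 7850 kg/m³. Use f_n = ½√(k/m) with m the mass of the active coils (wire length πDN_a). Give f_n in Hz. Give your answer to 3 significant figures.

k = Gd⁴/(8D³N_a) = (78.8×10³)(1.93⁴)/(8·19.5³·19) = 0.97008 N/mm = 970.08 N/m
Wire length L = πDN_a = π·19.5·19 = 1164 mm
m = ρ·(πd²/4)·L = 7850 × 2.9255×10⁻⁶ m² × 1.164 m = 0.026731 kg
f_n = ½√(k/m) = 0.5·√(970.08/0.026731) = 0.5·√(36291) = 95.251 Hz

95.3 Hz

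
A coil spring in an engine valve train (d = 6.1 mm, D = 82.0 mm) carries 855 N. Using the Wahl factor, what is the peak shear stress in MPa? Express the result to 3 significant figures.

Spring index C = D/d = 82.0/6.1 = 13.4426
K_W = (4C−1)/(4C−4) + 0.615/C = 52.770/49.770 + 0.0457 = 1.1060
τ₀ = 8FD/(πd³) = 8·855·82.0/(π·6.1³) = 560880/713.08 = 786.56 MPa
τ_max = K·τ₀ = 1.1060 × 786.56 = 869.95 MPa

870 MPa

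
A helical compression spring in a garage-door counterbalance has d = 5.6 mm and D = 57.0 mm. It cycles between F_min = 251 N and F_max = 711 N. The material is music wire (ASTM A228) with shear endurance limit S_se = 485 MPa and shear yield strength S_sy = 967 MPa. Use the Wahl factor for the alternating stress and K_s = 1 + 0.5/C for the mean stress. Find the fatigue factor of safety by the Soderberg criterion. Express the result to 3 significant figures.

C = D/d = 57.0/5.6 = 10.1786; K_W = (4C−1)/(4C−4)+0.615/C = 1.1421; K_s = 1+0.5/C = 1.0491
F_a = (F_max−F_min)/2 = 230 N; F_m = (F_max+F_min)/2 = 481 N
τ_a = K_W·8F_aD/(πd³) = 1.1421 × 190.1 = 217.12 MPa
τ_m = K_s·8F_mD/(πd³) = 1.0491 × 397.55 = 417.08 MPa
Soderberg: 1/n_f = τ_a/S_se + τ_m/S_sy = 217.12/485 + 417.08/967 = 0.44767 + 0.43132 = 0.87898
n_f = 1/0.87898 = 1.138

1.14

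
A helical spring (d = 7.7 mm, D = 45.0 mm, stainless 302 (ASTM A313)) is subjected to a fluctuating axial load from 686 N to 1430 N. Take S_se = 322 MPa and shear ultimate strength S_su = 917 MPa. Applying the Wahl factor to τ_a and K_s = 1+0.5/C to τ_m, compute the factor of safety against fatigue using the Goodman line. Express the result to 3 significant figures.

1.47

C = D/d = 45.0/7.7 = 5.8442; K_W = (4C−1)/(4C−4)+0.615/C = 1.2601; K_s = 1+0.5/C = 1.0856
F_a = (F_max−F_min)/2 = 372 N; F_m = (F_max+F_min)/2 = 1058 N
τ_a = K_W·8F_aD/(πd³) = 1.2601 × 93.373 = 117.66 MPa
τ_m = K_s·8F_mD/(πd³) = 1.0856 × 265.56 = 288.28 MPa
Goodman: 1/n_f = τ_a/S_se + τ_m/S_su = 117.66/322 + 288.28/917 = 0.36539 + 0.31438 = 0.67977
n_f = 1/0.67977 = 1.471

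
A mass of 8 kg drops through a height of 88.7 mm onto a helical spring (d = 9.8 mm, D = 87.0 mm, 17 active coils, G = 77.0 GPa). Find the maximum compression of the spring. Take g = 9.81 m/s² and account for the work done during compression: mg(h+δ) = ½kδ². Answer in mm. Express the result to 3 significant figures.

52.9 mm

k = Gd⁴/(8D³N_a) = (77.0×10³)(9.8⁴)/(8·87.0³·17) = 7.9305 N/mm
W = mg = 8 × 9.81 = 78.48 N
½kδ² − Wδ − Wh = 0 → δ = (W + √(W² + 2kWh))/k
δ = (78.48 + √(6159.1 + 110411))/7.9305 = (78.48 + 341.42)/7.9305 = 52.948 mm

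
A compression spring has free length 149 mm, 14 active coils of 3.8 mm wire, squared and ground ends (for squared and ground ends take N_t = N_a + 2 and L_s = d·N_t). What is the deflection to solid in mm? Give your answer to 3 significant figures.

N_t = 16; L_s = 3.8·16 = 60.8 mm
δ_solid = L₀ − L_s = 149 − 60.8 = 88.2 mm

88.2 mm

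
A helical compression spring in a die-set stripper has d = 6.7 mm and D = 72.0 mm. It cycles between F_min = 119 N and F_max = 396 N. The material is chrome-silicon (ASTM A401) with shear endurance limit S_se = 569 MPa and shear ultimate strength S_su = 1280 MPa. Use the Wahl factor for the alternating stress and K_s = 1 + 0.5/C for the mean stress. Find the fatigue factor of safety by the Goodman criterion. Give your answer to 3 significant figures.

3.37

C = D/d = 72.0/6.7 = 10.7463; K_W = (4C−1)/(4C−4)+0.615/C = 1.1342; K_s = 1+0.5/C = 1.0465
F_a = (F_max−F_min)/2 = 138.5 N; F_m = (F_max+F_min)/2 = 257.5 N
τ_a = K_W·8F_aD/(πd³) = 1.1342 × 84.43 = 95.759 MPa
τ_m = K_s·8F_mD/(πd³) = 1.0465 × 156.97 = 164.28 MPa
Goodman: 1/n_f = τ_a/S_se + τ_m/S_su = 95.759/569 + 164.28/1280 = 0.16829 + 0.12834 = 0.29664
n_f = 1/0.29664 = 3.371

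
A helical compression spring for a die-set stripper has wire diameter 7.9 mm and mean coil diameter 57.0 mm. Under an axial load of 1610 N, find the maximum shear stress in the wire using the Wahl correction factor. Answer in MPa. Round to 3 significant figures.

Spring index C = D/d = 57.0/7.9 = 7.2152
K_W = (4C−1)/(4C−4) + 0.615/C = 27.861/24.861 + 0.0852 = 1.2059
τ₀ = 8FD/(πd³) = 8·1610·57.0/(π·7.9³) = 734160/1548.9 = 473.98 MPa
τ_max = K·τ₀ = 1.2059 × 473.98 = 571.58 MPa

572 MPa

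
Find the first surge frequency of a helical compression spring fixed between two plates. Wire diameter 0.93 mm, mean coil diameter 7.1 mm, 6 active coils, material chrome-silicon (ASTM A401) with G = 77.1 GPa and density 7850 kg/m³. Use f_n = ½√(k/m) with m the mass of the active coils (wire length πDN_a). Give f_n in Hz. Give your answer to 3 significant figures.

1080 Hz

k = Gd⁴/(8D³N_a) = (77.1×10³)(0.93⁴)/(8·7.1³·6) = 3.3571 N/mm = 3357.1 N/m
Wire length L = πDN_a = π·7.1·6 = 133.83 mm
m = ρ·(πd²/4)·L = 7850 × 0.67929×10⁻⁶ m² × 0.13383 m = 0.00071365 kg
f_n = ½√(k/m) = 0.5·√(3357.1/0.00071365) = 0.5·√(4.7042e+06) = 1084.5 Hz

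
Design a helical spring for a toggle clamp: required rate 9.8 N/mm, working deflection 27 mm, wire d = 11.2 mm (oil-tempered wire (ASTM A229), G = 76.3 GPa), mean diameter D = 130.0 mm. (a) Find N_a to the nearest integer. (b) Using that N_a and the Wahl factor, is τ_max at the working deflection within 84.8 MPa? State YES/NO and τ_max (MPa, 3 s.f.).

(a) 7 coils; (b) YES, τ_max = 69.8 MPa

N_a = Gd⁴/(8D³k) = (76.3×10³)(11.2⁴)/(8·130.0³·9.8) = 6.97 → N_a = 7
Actual rate k = Gd⁴/(8D³·7) = 9.7584 N/mm
Working load F = kδ = 9.7584·27 = 263.48 N
C = 130.0/11.2 = 11.6071; K_W = (4C−1)/(4C−4)+0.615/C = 1.1237
τ_max = K_W·8FD/(πd³) = 1.1237·62.083 = 69.762 MPa
τ_max ≤ 84.8 MPa → acceptable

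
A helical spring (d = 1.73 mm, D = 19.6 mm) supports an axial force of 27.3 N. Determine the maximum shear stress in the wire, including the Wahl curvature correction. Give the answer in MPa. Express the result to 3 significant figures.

297 MPa

Spring index C = D/d = 19.6/1.73 = 11.3295
K_W = (4C−1)/(4C−4) + 0.615/C = 44.318/41.318 + 0.0543 = 1.1269
τ₀ = 8FD/(πd³) = 8·27.3·19.6/(π·1.73³) = 4280.64/16.266 = 263.16 MPa
τ_max = K·τ₀ = 1.1269 × 263.16 = 296.55 MPa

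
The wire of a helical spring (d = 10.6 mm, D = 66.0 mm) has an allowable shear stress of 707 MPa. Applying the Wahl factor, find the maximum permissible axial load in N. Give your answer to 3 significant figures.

C = D/d = 66.0/10.6 = 6.2264
K_W = (4C−1)/(4C−4) + 0.615/C = 23.906/20.906 + 0.0988 = 1.2423
τ_max = K·8FD/(πd³) → F_max = τ_allow·πd³/(8DK)
F_max = 707·π·10.6³/(8·66.0·1.2423) = 2.6454e+06/655.92 = 4033.1 N

4030 N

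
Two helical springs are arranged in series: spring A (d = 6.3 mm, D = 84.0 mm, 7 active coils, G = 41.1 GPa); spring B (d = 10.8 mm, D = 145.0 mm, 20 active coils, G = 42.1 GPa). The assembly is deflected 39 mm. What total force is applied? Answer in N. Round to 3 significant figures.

28.6 N

k_A = Gd⁴/(8D³N_a) = (41.1×10³)(6.3⁴)/(8·84.0³·7) = 1.9506 N/mm
k_B = Gd⁴/(8D³N_a) = (42.1×10³)(10.8⁴)/(8·145.0³·20) = 1.1742 N/mm
Series: 1/k_eq = 1/1.9506 + 1/1.1742 = 1.3643; k_eq = 0.73299 N/mm
F = k_eq·δ = 0.73299·39 = 28.587 N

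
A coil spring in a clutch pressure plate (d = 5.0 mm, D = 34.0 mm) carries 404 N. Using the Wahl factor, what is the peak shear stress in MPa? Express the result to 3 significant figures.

Spring index C = D/d = 34.0/5.0 = 6.8000
K_W = (4C−1)/(4C−4) + 0.615/C = 26.200/23.200 + 0.0904 = 1.2198
τ₀ = 8FD/(πd³) = 8·404·34.0/(π·5.0³) = 109888/392.7 = 279.83 MPa
τ_max = K·τ₀ = 1.2198 × 279.83 = 341.32 MPa

341 MPa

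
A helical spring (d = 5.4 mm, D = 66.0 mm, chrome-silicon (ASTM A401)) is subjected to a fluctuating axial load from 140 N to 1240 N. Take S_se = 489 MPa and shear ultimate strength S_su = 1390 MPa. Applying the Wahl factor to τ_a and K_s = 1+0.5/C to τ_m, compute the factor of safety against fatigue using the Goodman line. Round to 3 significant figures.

0.528

C = D/d = 66.0/5.4 = 12.2222; K_W = (4C−1)/(4C−4)+0.615/C = 1.1171; K_s = 1+0.5/C = 1.0409
F_a = (F_max−F_min)/2 = 550 N; F_m = (F_max+F_min)/2 = 690 N
τ_a = K_W·8F_aD/(πd³) = 1.1171 × 587.04 = 655.81 MPa
τ_m = K_s·8F_mD/(πd³) = 1.0409 × 736.46 = 766.59 MPa
Goodman: 1/n_f = τ_a/S_se + τ_m/S_su = 655.81/489 + 766.59/1390 = 1.34112 + 0.55151 = 1.8926
n_f = 1/1.8926 = 0.5284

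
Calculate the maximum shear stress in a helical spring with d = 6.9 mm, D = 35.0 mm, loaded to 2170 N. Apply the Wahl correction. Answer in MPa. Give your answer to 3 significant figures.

769 MPa

Spring index C = D/d = 35.0/6.9 = 5.0725
K_W = (4C−1)/(4C−4) + 0.615/C = 19.290/16.290 + 0.1212 = 1.3054
τ₀ = 8FD/(πd³) = 8·2170·35.0/(π·6.9³) = 607600/1032 = 588.74 MPa
τ_max = K·τ₀ = 1.3054 × 588.74 = 768.54 MPa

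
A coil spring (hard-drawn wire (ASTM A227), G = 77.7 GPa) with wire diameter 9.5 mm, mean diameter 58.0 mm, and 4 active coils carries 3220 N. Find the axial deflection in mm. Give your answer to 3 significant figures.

k = Gd⁴/(8D³N_a) = (77.7×10³)(9.5⁴)/(8·58.0³·4) = 101.36 N/mm
δ = F/k = 3220 / 101.36 = 31.767 mm

31.8 mm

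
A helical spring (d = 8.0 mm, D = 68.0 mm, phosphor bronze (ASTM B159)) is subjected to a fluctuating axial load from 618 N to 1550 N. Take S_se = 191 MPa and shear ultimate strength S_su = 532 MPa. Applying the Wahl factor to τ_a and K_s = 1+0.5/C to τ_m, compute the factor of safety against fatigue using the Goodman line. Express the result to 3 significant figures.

0.589

C = D/d = 68.0/8.0 = 8.5000; K_W = (4C−1)/(4C−4)+0.615/C = 1.1724; K_s = 1+0.5/C = 1.0588
F_a = (F_max−F_min)/2 = 466 N; F_m = (F_max+F_min)/2 = 1084 N
τ_a = K_W·8F_aD/(πd³) = 1.1724 × 157.6 = 184.77 MPa
τ_m = K_s·8F_mD/(πd³) = 1.0588 × 366.61 = 388.18 MPa
Goodman: 1/n_f = τ_a/S_se + τ_m/S_su = 184.77/191 + 388.18/532 = 0.96736 + 0.72966 = 1.697
n_f = 1/1.697 = 0.5893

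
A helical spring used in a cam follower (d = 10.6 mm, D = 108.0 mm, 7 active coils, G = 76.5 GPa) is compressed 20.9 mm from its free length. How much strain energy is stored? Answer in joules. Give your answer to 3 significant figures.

k = Gd⁴/(8D³N_a) = (76.5×10³)(10.6⁴)/(8·108.0³·7) = 13.691 N/mm
U = ½kδ² = 0.5 × 13.691 × 20.9² = 2990.1 N·mm = 2.9901 J

2.99 J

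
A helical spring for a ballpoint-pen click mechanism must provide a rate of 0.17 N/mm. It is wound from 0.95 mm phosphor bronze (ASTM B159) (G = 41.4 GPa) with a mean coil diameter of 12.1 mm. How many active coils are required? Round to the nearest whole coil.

N_a = Gd⁴/(8D³k) = (41.4×10³ × 0.95⁴)/(8 × 12.1³ × 0.17)
    = 33720.6 / 2409.32 = 14 → 14 coils

14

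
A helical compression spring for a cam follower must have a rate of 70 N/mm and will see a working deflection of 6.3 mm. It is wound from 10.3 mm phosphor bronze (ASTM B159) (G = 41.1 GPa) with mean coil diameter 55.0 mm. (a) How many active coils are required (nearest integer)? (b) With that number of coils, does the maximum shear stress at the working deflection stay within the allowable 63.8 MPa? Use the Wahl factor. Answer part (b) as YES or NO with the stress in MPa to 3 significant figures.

N_a = Gd⁴/(8D³k) = (41.1×10³)(10.3⁴)/(8·55.0³·70) = 4.965 → N_a = 5
Actual rate k = Gd⁴/(8D³·5) = 69.509 N/mm
Working load F = kδ = 69.509·6.3 = 437.91 N
C = 55.0/10.3 = 5.3398; K_W = (4C−1)/(4C−4)+0.615/C = 1.2880
τ_max = K_W·8FD/(πd³) = 1.2880·56.127 = 72.292 MPa
τ_max > 63.8 MPa → exceeds allowable

(a) 5 coils; (b) NO, τ_max = 72.3 MPa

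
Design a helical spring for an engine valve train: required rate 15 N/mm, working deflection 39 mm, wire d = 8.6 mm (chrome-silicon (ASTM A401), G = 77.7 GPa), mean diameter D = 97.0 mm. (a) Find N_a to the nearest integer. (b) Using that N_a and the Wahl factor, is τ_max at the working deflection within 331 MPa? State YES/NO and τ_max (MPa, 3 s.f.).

N_a = Gd⁴/(8D³k) = (77.7×10³)(8.6⁴)/(8·97.0³·15) = 3.881 → N_a = 4
Actual rate k = Gd⁴/(8D³·4) = 14.553 N/mm
Working load F = kδ = 14.553·39 = 567.56 N
C = 97.0/8.6 = 11.2791; K_W = (4C−1)/(4C−4)+0.615/C = 1.1275
τ_max = K_W·8FD/(πd³) = 1.1275·220.41 = 248.51 MPa
τ_max ≤ 331 MPa → acceptable

(a) 4 coils; (b) YES, τ_max = 249 MPa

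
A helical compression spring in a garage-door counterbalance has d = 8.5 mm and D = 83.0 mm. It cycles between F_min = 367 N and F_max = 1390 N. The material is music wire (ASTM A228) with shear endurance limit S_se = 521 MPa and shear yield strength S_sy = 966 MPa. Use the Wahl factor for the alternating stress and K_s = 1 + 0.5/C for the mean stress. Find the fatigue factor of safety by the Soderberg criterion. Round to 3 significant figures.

1.39

C = D/d = 83.0/8.5 = 9.7647; K_W = (4C−1)/(4C−4)+0.615/C = 1.1486; K_s = 1+0.5/C = 1.0512
F_a = (F_max−F_min)/2 = 511.5 N; F_m = (F_max+F_min)/2 = 878.5 N
τ_a = K_W·8F_aD/(πd³) = 1.1486 × 176.04 = 202.19 MPa
τ_m = K_s·8F_mD/(πd³) = 1.0512 × 302.35 = 317.83 MPa
Soderberg: 1/n_f = τ_a/S_se + τ_m/S_sy = 202.19/521 + 317.83/966 = 0.38808 + 0.32901 = 0.71709
n_f = 1/0.71709 = 1.395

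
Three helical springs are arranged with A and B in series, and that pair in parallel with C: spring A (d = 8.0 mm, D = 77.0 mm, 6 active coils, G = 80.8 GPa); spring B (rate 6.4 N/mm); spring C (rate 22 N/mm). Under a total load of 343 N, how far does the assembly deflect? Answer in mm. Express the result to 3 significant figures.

12.9 mm

k_A = Gd⁴/(8D³N_a) = (80.8×10³)(8.0⁴)/(8·77.0³·6) = 15.103 N/mm
Springs A,B series: k_AB = 1/(1/15.103+1/6.4) = 4.4951 N/mm; parallel with C: k_eq = 4.4951+22 = 26.495 N/mm
δ = F/k_eq = 343/26.495 = 12.946 mm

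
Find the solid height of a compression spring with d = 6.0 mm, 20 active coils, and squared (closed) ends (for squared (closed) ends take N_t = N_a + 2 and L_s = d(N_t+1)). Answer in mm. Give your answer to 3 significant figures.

138 mm

squared (closed) ends: N_t = N_a + 2 = 20 + 2 = 22
L_s = d·(N_t+1) = 6.0 × 23 = 138 mm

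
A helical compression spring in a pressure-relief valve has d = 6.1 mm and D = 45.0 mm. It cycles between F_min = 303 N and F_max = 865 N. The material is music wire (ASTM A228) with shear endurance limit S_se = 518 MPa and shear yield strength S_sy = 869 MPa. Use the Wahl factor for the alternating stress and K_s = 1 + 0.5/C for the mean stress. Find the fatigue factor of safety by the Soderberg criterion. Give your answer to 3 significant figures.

1.45

C = D/d = 45.0/6.1 = 7.3770; K_W = (4C−1)/(4C−4)+0.615/C = 1.2010; K_s = 1+0.5/C = 1.0678
F_a = (F_max−F_min)/2 = 281 N; F_m = (F_max+F_min)/2 = 584 N
τ_a = K_W·8F_aD/(πd³) = 1.2010 × 141.86 = 170.37 MPa
τ_m = K_s·8F_mD/(πd³) = 1.0678 × 294.83 = 314.82 MPa
Soderberg: 1/n_f = τ_a/S_se + τ_m/S_sy = 170.37/518 + 314.82/869 = 0.32891 + 0.36227 = 0.69118
n_f = 1/0.69118 = 1.447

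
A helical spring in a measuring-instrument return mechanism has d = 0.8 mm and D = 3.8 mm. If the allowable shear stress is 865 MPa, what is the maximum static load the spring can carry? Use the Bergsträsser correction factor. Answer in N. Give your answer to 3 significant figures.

34.9 N

C = D/d = 3.8/0.8 = 4.7500
K_B = (4C+2)/(4C−3) = 21.000/16.000 = 1.3125
τ_max = K·8FD/(πd³) → F_max = τ_allow·πd³/(8DK)
F_max = 865·π·0.8³/(8·3.8·1.3125) = 1391.3/39.9 = 34.871 N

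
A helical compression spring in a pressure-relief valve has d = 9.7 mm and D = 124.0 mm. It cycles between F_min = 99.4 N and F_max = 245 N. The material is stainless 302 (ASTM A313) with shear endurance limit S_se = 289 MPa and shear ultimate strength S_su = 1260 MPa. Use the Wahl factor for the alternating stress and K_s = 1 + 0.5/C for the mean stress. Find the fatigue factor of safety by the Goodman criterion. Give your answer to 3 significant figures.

C = D/d = 124.0/9.7 = 12.7835; K_W = (4C−1)/(4C−4)+0.615/C = 1.1118; K_s = 1+0.5/C = 1.0391
F_a = (F_max−F_min)/2 = 72.8 N; F_m = (F_max+F_min)/2 = 172.2 N
τ_a = K_W·8F_aD/(πd³) = 1.1118 × 25.187 = 28.002 MPa
τ_m = K_s·8F_mD/(πd³) = 1.0391 × 59.577 = 61.907 MPa
Goodman: 1/n_f = τ_a/S_se + τ_m/S_su = 28.002/289 + 61.907/1260 = 0.09689 + 0.04913 = 0.14603
n_f = 1/0.14603 = 6.848

6.85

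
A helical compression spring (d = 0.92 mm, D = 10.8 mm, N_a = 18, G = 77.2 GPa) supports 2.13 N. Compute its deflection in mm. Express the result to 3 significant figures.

6.99 mm

k = Gd⁴/(8D³N_a) = (77.2×10³)(0.92⁴)/(8·10.8³·18) = 0.30488 N/mm
δ = F/k = 2.13 / 0.30488 = 6.9863 mm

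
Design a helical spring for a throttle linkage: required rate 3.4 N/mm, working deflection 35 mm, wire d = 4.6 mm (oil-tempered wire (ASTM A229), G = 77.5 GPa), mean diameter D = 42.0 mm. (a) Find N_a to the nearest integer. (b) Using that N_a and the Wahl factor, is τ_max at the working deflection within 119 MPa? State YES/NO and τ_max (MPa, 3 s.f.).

(a) 17 coils; (b) NO, τ_max = 154 MPa

N_a = Gd⁴/(8D³k) = (77.5×10³)(4.6⁴)/(8·42.0³·3.4) = 17.22 → N_a = 17
Actual rate k = Gd⁴/(8D³·17) = 3.4439 N/mm
Working load F = kδ = 3.4439·35 = 120.54 N
C = 42.0/4.6 = 9.1304; K_W = (4C−1)/(4C−4)+0.615/C = 1.1596
τ_max = K_W·8FD/(πd³) = 1.1596·132.44 = 153.58 MPa
τ_max > 119 MPa → exceeds allowable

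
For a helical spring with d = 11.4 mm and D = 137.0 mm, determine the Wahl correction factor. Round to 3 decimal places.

1.119

C = D/d = 137.0/11.4 = 12.0175
K_W = (4C−1)/(4C−4) + 0.615/C = 47.070/44.070 + 0.0512 = 1.1192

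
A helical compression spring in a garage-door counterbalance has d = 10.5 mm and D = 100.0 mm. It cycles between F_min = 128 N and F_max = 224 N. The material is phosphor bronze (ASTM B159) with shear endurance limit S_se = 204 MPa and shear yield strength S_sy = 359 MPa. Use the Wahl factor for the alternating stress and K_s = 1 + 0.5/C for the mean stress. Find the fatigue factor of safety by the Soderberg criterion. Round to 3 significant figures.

5.78

C = D/d = 100.0/10.5 = 9.5238; K_W = (4C−1)/(4C−4)+0.615/C = 1.1526; K_s = 1+0.5/C = 1.0525
F_a = (F_max−F_min)/2 = 48 N; F_m = (F_max+F_min)/2 = 176 N
τ_a = K_W·8F_aD/(πd³) = 1.1526 × 10.559 = 12.17 MPa
τ_m = K_s·8F_mD/(πd³) = 1.0525 × 38.716 = 40.748 MPa
Soderberg: 1/n_f = τ_a/S_se + τ_m/S_sy = 12.17/204 + 40.748/359 = 0.05966 + 0.11350 = 0.17316
n_f = 1/0.17316 = 5.775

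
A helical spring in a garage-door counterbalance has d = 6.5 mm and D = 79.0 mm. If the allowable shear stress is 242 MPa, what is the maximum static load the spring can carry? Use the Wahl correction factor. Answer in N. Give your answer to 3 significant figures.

296 N

C = D/d = 79.0/6.5 = 12.1538
K_W = (4C−1)/(4C−4) + 0.615/C = 47.615/44.615 + 0.0506 = 1.1178
τ_max = K·8FD/(πd³) → F_max = τ_allow·πd³/(8DK)
F_max = 242·π·6.5³/(8·79.0·1.1178) = 2.0879e+05/706.48 = 295.53 N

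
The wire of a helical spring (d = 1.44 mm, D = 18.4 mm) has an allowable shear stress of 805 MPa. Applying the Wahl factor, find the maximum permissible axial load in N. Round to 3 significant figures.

46.1 N

C = D/d = 18.4/1.44 = 12.7778
K_W = (4C−1)/(4C−4) + 0.615/C = 50.111/47.111 + 0.0481 = 1.1118
τ_max = K·8FD/(πd³) → F_max = τ_allow·πd³/(8DK)
F_max = 805·π·1.44³/(8·18.4·1.1118) = 7551.5/163.66 = 46.142 N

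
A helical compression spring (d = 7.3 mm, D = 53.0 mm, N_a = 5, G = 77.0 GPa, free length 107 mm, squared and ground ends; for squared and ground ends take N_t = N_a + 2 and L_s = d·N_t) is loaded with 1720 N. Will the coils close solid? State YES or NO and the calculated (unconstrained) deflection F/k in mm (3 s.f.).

NO, δ = 46.8 mm

k = Gd⁴/(8D³N_a) = (77.0×10³)(7.3⁴)/(8·53.0³·5) = 36.719 N/mm
N_t = 7; L_s = 7.3·7 = 51.1 mm; δ_solid = L₀ − L_s = 107 − 51.1 = 55.9 mm
δ = F/k = 1720/36.719 = 46.842 mm
δ < δ_solid → spring does not go solid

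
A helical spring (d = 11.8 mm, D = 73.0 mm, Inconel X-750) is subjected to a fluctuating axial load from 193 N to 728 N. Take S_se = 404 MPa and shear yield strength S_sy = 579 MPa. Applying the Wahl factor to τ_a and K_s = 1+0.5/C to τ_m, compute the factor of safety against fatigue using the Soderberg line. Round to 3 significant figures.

5.25

C = D/d = 73.0/11.8 = 6.1864; K_W = (4C−1)/(4C−4)+0.615/C = 1.2440; K_s = 1+0.5/C = 1.0808
F_a = (F_max−F_min)/2 = 267.5 N; F_m = (F_max+F_min)/2 = 460.5 N
τ_a = K_W·8F_aD/(πd³) = 1.2440 × 30.265 = 37.65 MPa
τ_m = K_s·8F_mD/(πd³) = 1.0808 × 52.101 = 56.312 MPa
Soderberg: 1/n_f = τ_a/S_se + τ_m/S_sy = 37.65/404 + 56.312/579 = 0.09319 + 0.09726 = 0.19045
n_f = 1/0.19045 = 5.251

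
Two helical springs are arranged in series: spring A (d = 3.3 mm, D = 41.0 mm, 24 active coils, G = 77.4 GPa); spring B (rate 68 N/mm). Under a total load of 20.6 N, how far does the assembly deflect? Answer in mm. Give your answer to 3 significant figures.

30.0 mm

k_A = Gd⁴/(8D³N_a) = (77.4×10³)(3.3⁴)/(8·41.0³·24) = 0.69366 N/mm
Series: 1/k_eq = 1/0.69366 + 1/68 = 1.4563; k_eq = 0.68665 N/mm
δ = F/k_eq = 20.6/0.68665 = 30.001 mm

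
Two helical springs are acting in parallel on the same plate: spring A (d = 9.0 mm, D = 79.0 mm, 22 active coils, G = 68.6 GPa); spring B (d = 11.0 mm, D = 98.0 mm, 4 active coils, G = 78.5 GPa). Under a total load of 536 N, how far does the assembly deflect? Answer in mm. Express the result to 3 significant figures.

12.4 mm

k_A = Gd⁴/(8D³N_a) = (68.6×10³)(9.0⁴)/(8·79.0³·22) = 5.1868 N/mm
k_B = Gd⁴/(8D³N_a) = (78.5×10³)(11.0⁴)/(8·98.0³·4) = 38.16 N/mm
Parallel: k_eq = 5.1868 + 38.16 = 43.347 N/mm
δ = F/k_eq = 536/43.347 = 12.365 mm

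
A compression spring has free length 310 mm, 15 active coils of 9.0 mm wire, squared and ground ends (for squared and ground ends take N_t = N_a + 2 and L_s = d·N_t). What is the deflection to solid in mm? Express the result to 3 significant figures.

N_t = 17; L_s = 9.0·17 = 153 mm
δ_solid = L₀ − L_s = 310 − 153 = 157 mm

157 mm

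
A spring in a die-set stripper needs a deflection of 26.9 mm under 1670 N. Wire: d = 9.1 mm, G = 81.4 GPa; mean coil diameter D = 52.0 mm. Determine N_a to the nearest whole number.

Required rate k = F/δ = 1670/26.9 = 62.082 N/mm
N_a = Gd⁴/(8D³k) = (81.4×10³ × 9.1⁴)/(8 × 52.0³ × 62.082)
    = 5.582e+08 / 6.98336e+07 = 7.993 → 8 coils

8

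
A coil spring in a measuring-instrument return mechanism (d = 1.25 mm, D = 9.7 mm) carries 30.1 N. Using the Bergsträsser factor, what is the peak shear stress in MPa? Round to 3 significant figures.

Spring index C = D/d = 9.7/1.25 = 7.7600
K_B = (4C+2)/(4C−3) = 33.040/28.040 = 1.1783
τ₀ = 8FD/(πd³) = 8·30.1·9.7/(π·1.25³) = 2335.76/6.1359 = 380.67 MPa
τ_max = K·τ₀ = 1.1783 × 380.67 = 448.55 MPa

449 MPa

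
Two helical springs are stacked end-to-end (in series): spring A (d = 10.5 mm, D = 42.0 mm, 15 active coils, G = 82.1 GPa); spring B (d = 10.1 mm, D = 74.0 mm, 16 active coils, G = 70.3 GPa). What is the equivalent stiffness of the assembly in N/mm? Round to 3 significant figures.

k_A = Gd⁴/(8D³N_a) = (82.1×10³)(10.5⁴)/(8·42.0³·15) = 112.25 N/mm
k_B = Gd⁴/(8D³N_a) = (70.3×10³)(10.1⁴)/(8·74.0³·16) = 14.104 N/mm
Series: 1/k_eq = 1/112.25 + 1/14.104 = 0.079812; k_eq = 12.529 N/mm

12.5 N/mm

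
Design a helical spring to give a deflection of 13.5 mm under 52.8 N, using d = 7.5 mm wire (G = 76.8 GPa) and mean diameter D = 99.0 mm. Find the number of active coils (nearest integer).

8

Required rate k = F/δ = 52.8/13.5 = 3.9111 N/mm
N_a = Gd⁴/(8D³k) = (76.8×10³ × 7.5⁴)/(8 × 99.0³ × 3.9111)
    = 2.43e+08 / 3.03596e+07 = 8.004 → 8 coils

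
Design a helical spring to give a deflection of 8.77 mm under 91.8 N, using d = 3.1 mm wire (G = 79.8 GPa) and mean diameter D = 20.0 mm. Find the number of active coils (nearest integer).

11

Required rate k = F/δ = 91.8/8.77 = 10.468 N/mm
N_a = Gd⁴/(8D³k) = (79.8×10³ × 3.1⁴)/(8 × 20.0³ × 10.468)
    = 7.3697e+06 / 669920 = 11 → 11 coils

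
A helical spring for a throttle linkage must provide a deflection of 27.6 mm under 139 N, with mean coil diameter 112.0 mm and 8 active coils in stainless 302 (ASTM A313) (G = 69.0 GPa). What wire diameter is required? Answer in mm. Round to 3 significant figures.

9.00 mm

Required rate k = F/δ = 139/27.6 = 5.0362 N/mm
d = (8D³N_a·k / G)^(1/4) = (8·112.0³·8·5.0362 / (69.0×10³))^0.25
  = (6562.8)^0.25 = 9.0006 mm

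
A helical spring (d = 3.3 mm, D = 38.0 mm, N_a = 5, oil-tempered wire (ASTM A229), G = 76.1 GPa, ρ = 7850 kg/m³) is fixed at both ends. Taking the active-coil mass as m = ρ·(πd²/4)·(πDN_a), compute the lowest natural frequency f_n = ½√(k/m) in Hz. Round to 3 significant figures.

160 Hz

k = Gd⁴/(8D³N_a) = (76.1×10³)(3.3⁴)/(8·38.0³·5) = 4.1118 N/mm = 4111.8 N/m
Wire length L = πDN_a = π·38.0·5 = 596.9 mm
m = ρ·(πd²/4)·L = 7850 × 8.553×10⁻⁶ m² × 0.5969 m = 0.040077 kg
f_n = ½√(k/m) = 0.5·√(4111.8/0.040077) = 0.5·√(1.026e+05) = 160.15 Hz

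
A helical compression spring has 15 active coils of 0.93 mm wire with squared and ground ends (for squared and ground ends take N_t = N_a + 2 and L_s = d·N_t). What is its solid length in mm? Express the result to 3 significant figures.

squared and ground ends: N_t = N_a + 2 = 15 + 2 = 17
L_s = d·N_t = 0.93 × 17 = 15.81 mm

15.8 mm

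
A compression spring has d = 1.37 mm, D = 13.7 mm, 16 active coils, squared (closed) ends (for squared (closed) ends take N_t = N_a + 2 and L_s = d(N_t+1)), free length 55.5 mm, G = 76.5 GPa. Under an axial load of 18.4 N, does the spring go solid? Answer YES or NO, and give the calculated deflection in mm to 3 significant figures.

NO, δ = 22.5 mm

k = Gd⁴/(8D³N_a) = (76.5×10³)(1.37⁴)/(8·13.7³·16) = 0.81879 N/mm
N_t = 18; L_s = 1.37·19 = 26.03 mm; δ_solid = L₀ − L_s = 55.5 − 26.03 = 29.47 mm
δ = F/k = 18.4/0.81879 = 22.472 mm
δ < δ_solid → spring does not go solid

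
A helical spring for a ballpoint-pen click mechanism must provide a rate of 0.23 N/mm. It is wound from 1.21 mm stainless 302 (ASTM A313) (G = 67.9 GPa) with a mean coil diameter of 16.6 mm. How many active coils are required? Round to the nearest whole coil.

N_a = Gd⁴/(8D³k) = (67.9×10³ × 1.21⁴)/(8 × 16.6³ × 0.23)
    = 145550 / 8416.7 = 17.29 → 17 coils

17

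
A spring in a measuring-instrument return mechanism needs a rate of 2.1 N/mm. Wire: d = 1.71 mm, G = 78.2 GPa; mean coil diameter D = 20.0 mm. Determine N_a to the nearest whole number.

5

N_a = Gd⁴/(8D³k) = (78.2×10³ × 1.71⁴)/(8 × 20.0³ × 2.1)
    = 668638 / 134400 = 4.975 → 5 coils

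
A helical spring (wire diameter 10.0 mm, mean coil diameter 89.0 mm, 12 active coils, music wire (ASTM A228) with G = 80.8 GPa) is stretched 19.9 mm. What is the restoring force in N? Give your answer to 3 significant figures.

238 N

k = Gd⁴/(8D³N_a) = (80.8×10³)(10.0⁴)/(8·89.0³·12) = 11.939 N/mm
F = k·δ = 11.939 × 19.9 = 237.59 N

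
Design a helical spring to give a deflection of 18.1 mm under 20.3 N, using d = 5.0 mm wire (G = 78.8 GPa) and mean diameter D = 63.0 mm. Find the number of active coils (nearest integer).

Required rate k = F/δ = 20.3/18.1 = 1.1215 N/mm
N_a = Gd⁴/(8D³k) = (78.8×10³ × 5.0⁴)/(8 × 63.0³ × 1.1215)
    = 4.925e+07 / 2.24352e+06 = 21.95 → 22 coils

22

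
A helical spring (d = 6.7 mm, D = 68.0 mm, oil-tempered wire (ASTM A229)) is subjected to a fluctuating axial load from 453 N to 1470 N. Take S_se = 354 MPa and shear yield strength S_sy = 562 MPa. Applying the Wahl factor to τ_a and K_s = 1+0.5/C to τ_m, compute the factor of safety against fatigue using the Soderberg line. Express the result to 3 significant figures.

C = D/d = 68.0/6.7 = 10.1493; K_W = (4C−1)/(4C−4)+0.615/C = 1.1426; K_s = 1+0.5/C = 1.0493
F_a = (F_max−F_min)/2 = 508.5 N; F_m = (F_max+F_min)/2 = 961.5 N
τ_a = K_W·8F_aD/(πd³) = 1.1426 × 292.76 = 334.5 MPa
τ_m = K_s·8F_mD/(πd³) = 1.0493 × 553.57 = 580.84 MPa
Soderberg: 1/n_f = τ_a/S_se + τ_m/S_sy = 334.5/354 + 580.84/562 = 0.94492 + 1.03353 = 1.9784
n_f = 1/1.9784 = 0.5054

0.505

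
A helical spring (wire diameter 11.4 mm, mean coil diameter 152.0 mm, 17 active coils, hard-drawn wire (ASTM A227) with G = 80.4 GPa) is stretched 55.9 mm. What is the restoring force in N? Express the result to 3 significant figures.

159 N

k = Gd⁴/(8D³N_a) = (80.4×10³)(11.4⁴)/(8·152.0³·17) = 2.8432 N/mm
F = k·δ = 2.8432 × 55.9 = 158.93 N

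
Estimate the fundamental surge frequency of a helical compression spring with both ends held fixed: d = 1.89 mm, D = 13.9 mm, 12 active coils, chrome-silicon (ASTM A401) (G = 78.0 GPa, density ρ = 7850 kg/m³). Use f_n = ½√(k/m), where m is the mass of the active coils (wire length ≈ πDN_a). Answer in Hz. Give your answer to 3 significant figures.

k = Gd⁴/(8D³N_a) = (78.0×10³)(1.89⁴)/(8·13.9³·12) = 3.8603 N/mm = 3860.3 N/m
Wire length L = πDN_a = π·13.9·12 = 524.02 mm
m = ρ·(πd²/4)·L = 7850 × 2.8055×10⁻⁶ m² × 0.52402 m = 0.011541 kg
f_n = ½√(k/m) = 0.5·√(3860.3/0.011541) = 0.5·√(3.345e+05) = 289.18 Hz

289 Hz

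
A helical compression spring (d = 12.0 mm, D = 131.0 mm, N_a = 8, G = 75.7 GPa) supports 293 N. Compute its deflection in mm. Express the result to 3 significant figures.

k = Gd⁴/(8D³N_a) = (75.7×10³)(12.0⁴)/(8·131.0³·8) = 10.91 N/mm
δ = F/k = 293 / 10.91 = 26.856 mm

26.9 mm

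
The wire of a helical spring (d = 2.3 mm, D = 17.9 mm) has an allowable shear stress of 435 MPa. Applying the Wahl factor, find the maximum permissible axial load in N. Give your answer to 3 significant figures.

97.6 N

C = D/d = 17.9/2.3 = 7.7826
K_W = (4C−1)/(4C−4) + 0.615/C = 30.130/27.130 + 0.0790 = 1.1896
τ_max = K·8FD/(πd³) → F_max = τ_allow·πd³/(8DK)
F_max = 435·π·2.3³/(8·17.9·1.1896) = 16627/170.35 = 97.607 N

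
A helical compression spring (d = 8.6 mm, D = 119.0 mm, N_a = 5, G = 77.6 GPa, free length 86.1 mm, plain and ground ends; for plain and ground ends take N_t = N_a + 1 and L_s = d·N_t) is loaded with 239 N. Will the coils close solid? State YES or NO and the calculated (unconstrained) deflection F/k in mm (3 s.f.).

k = Gd⁴/(8D³N_a) = (77.6×10³)(8.6⁴)/(8·119.0³·5) = 6.2973 N/mm
N_t = 6; L_s = 8.6·6 = 51.6 mm; δ_solid = L₀ − L_s = 86.1 − 51.6 = 34.5 mm
δ = F/k = 239/6.2973 = 37.953 mm
δ ≥ δ_solid → spring goes solid

YES, δ = 38.0 mm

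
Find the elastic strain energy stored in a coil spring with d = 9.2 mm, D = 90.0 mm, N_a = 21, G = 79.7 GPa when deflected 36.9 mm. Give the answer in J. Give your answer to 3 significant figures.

3.17 J

k = Gd⁴/(8D³N_a) = (79.7×10³)(9.2⁴)/(8·90.0³·21) = 4.662 N/mm
U = ½kδ² = 0.5 × 4.662 × 36.9² = 3173.9 N·mm = 3.1739 J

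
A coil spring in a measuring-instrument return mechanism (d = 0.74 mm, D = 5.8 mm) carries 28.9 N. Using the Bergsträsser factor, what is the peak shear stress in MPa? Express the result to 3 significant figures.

1240 MPa

Spring index C = D/d = 5.8/0.74 = 7.8378
K_B = (4C+2)/(4C−3) = 33.351/28.351 = 1.1764
τ₀ = 8FD/(πd³) = 8·28.9·5.8/(π·0.74³) = 1340.96/1.273 = 1053.3 MPa
τ_max = K·τ₀ = 1.1764 × 1053.3 = 1239.1 MPa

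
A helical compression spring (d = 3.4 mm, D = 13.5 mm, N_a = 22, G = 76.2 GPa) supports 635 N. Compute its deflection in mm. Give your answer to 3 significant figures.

k = Gd⁴/(8D³N_a) = (76.2×10³)(3.4⁴)/(8·13.5³·22) = 23.516 N/mm
δ = F/k = 635 / 23.516 = 27.003 mm

27.0 mm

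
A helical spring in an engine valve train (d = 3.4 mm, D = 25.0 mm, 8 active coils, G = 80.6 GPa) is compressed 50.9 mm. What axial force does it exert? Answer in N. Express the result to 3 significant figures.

548 N

k = Gd⁴/(8D³N_a) = (80.6×10³)(3.4⁴)/(8·25.0³·8) = 10.771 N/mm
F = k·δ = 10.771 × 50.9 = 548.24 N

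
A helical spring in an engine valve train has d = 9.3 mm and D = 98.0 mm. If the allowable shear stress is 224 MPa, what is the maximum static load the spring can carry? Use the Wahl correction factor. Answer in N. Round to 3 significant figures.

C = D/d = 98.0/9.3 = 10.5376
K_W = (4C−1)/(4C−4) + 0.615/C = 41.151/38.151 + 0.0584 = 1.1370
τ_max = K·8FD/(πd³) → F_max = τ_allow·πd³/(8DK)
F_max = 224·π·9.3³/(8·98.0·1.1370) = 5.6604e+05/891.41 = 635 N

635 N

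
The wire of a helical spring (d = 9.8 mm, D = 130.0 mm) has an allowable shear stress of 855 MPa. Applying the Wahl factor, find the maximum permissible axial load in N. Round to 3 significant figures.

2190 N

C = D/d = 130.0/9.8 = 13.2653
K_W = (4C−1)/(4C−4) + 0.615/C = 52.061/49.061 + 0.0464 = 1.1075
τ_max = K·8FD/(πd³) → F_max = τ_allow·πd³/(8DK)
F_max = 855·π·9.8³/(8·130.0·1.1075) = 2.5281e+06/1151.8 = 2194.9 N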